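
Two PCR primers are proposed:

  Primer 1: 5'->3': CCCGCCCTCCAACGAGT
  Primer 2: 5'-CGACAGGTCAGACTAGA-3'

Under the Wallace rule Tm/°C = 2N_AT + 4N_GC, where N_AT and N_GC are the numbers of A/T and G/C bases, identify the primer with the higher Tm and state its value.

Primer 1, 58°C

Primer 1: A+T=5, G+C=12 → Tm = 2(5)+4(12) = 58°C
Primer 2: A+T=8, G+C=9 → Tm = 2(8)+4(9) = 52°C
58°C vs 52°C → primer 1 is higher.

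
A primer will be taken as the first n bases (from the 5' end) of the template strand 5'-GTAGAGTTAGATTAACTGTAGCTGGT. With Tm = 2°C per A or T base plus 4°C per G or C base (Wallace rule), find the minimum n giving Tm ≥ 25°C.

n = 10

First 9 bases: GTAGAGTTA → Tm = 24°C (< 25°C)
First 10 bases: GTAGAGTTAG → Tm = 28°C (≥ 25°C)
Since every base adds ≥2°C, Tm only increases with n, so the threshold is first crossed at n = 10.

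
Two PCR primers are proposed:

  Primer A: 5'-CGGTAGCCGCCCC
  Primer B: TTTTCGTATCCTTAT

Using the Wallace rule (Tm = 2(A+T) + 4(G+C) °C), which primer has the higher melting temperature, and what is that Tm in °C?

Primer A: A+T=2, G+C=11 → Tm = 2(2)+4(11) = 48°C
Primer B: A+T=11, G+C=4 → Tm = 2(11)+4(4) = 38°C
48°C vs 38°C → primer A is higher.

Primer A, 48°C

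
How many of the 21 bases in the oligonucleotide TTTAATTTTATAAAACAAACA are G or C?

2

Base counts: A=11, C=2, G=0, T=8
Total G or C: 0 + 2 = 2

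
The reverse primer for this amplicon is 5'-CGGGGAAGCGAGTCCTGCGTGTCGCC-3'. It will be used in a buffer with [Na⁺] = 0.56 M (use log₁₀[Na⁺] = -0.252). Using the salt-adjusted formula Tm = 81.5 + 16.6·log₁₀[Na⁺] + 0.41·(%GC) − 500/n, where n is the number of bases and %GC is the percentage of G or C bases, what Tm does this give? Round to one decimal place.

88.0°C

Length n = 26. Scanning the sequence gives C=8, T=4, G=11, A=3.
G+C = 19, so %GC = 19/26 × 100 = 73.077%
Salt term: 16.6 × (-0.252) = -4.183
GC term: 0.41 × 73.077 = 29.962; length term: −500/26 = −19.231
Tm = 81.5 + (-4.183) + 29.962 − 19.231 = 88.048 → 88.0°C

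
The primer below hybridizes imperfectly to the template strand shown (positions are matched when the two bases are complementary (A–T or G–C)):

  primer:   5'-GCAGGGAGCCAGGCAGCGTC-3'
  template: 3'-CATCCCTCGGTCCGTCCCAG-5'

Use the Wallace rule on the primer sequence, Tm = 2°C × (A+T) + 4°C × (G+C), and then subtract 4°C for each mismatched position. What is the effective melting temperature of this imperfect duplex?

62°C

Primer base counts: A=4, T=1, G=9, C=6 → A+T=5, G+C=15
Perfect-match Tm = 2(5) + 4(15) = 10 + 60 = 70°C
Mismatches (positions where the bases are not complementary): 2 (at positions 2, 17)
Effective Tm = 70 − 2×4 = 70 − 8 = 62°C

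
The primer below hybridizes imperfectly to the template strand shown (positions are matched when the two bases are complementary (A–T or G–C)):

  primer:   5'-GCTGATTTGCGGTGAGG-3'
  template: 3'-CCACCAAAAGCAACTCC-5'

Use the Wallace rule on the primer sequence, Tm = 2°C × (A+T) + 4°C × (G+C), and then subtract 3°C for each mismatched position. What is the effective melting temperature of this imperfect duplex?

Primer base counts: A=2, T=5, G=8, C=2 → A+T=7, G+C=10
Perfect-match Tm = 2(7) + 4(10) = 14 + 40 = 54°C
Mismatches (positions where the bases are not complementary): 4 (at positions 2, 5, 9, 12)
Effective Tm = 54 − 4×3 = 54 − 12 = 42°C

42°C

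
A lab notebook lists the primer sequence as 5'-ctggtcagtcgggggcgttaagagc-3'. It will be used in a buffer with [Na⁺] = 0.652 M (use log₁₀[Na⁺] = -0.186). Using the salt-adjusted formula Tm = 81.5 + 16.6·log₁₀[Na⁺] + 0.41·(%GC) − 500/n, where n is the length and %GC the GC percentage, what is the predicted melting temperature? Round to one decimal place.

84.7°C

Length n = 25. Base counts: A=4, C=5, T=5, G=11
G+C = 16, so %GC = 16/25 × 100 = 64%
Salt term: 16.6 × (-0.186) = -3.088
GC term: 0.41 × 64 = 26.24; length term: −500/25 = −20
Tm = 81.5 + (-3.088) + 26.24 − 20 = 84.652 → 84.7°C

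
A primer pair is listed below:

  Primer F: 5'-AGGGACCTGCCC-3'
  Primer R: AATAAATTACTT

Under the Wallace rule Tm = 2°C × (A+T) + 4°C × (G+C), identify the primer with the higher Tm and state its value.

Primer F: A+T=3, G+C=9 → Tm = 2(3)+4(9) = 42°C
Primer R: A+T=11, G+C=1 → Tm = 2(11)+4(1) = 26°C
42°C vs 26°C → primer F is higher.

Primer F, 42°C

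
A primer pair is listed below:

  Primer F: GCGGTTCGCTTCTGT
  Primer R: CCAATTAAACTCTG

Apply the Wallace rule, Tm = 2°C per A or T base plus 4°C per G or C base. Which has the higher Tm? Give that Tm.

Primer F: A+T=6, G+C=9 → Tm = 2(6)+4(9) = 48°C
Primer R: A+T=9, G+C=5 → Tm = 2(9)+4(5) = 38°C
48°C vs 38°C → primer F is higher.

Primer F, 48°C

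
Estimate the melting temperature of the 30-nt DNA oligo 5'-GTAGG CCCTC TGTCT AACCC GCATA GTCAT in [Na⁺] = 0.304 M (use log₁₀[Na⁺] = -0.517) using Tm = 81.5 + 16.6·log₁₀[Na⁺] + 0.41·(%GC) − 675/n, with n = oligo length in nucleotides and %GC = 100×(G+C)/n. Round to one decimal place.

Length n = 30. Scanning the sequence gives T=8, G=6, A=6, C=10.
G+C = 16, so %GC = 16/30 × 100 = 53.333%
Salt term: 16.6 × (-0.517) = -8.582
GC term: 0.41 × 53.333 = 21.867; length term: −675/30 = −22.5
Tm = 81.5 + (-8.582) + 21.867 − 22.5 = 72.285 → 72.3°C

72.3°C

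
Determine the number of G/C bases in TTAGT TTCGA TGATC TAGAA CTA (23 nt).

G=4, T=9, C=3, A=7
G+C = 4 + 3 = 7

7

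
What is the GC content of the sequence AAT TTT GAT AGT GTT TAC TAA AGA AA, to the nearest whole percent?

19%

Base counts: C=1, T=10, G=4, A=11
G+C = 4 + 1 = 5 out of 26 bases
%GC = 5/26 × 100 = 19.23% ≈ 19%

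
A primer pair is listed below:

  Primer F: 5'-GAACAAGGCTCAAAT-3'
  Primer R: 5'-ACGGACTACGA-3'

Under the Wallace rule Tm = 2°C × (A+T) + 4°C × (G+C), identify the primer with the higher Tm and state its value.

Primer F, 42°C

Primer F: A+T=9, G+C=6 → Tm = 2(9)+4(6) = 42°C
Primer R: A+T=5, G+C=6 → Tm = 2(5)+4(6) = 34°C
42°C vs 34°C → primer F is higher.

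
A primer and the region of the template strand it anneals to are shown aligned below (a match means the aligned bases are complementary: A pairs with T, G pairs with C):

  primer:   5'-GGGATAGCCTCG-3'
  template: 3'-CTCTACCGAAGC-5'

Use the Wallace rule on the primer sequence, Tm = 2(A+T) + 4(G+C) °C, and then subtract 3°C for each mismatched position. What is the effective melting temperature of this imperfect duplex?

31°C

Primer base counts: A=2, T=2, G=5, C=3 → A+T=4, G+C=8
Perfect-match Tm = 2(4) + 4(8) = 8 + 32 = 40°C
Mismatches (positions where the bases are not complementary): 3 (at positions 2, 6, 9)
Effective Tm = 40 − 3×3 = 40 − 9 = 31°C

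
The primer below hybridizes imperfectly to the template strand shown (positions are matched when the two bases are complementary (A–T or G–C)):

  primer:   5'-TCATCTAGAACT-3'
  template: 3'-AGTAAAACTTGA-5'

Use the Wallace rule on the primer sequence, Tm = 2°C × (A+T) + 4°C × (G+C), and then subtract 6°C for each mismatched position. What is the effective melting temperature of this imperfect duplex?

Primer base counts: A=4, T=4, G=1, C=3 → A+T=8, G+C=4
Perfect-match Tm = 2(8) + 4(4) = 16 + 16 = 32°C
Mismatches (positions where the bases are not complementary): 2 (at positions 5, 7)
Effective Tm = 32 − 2×6 = 32 − 12 = 20°C

20°C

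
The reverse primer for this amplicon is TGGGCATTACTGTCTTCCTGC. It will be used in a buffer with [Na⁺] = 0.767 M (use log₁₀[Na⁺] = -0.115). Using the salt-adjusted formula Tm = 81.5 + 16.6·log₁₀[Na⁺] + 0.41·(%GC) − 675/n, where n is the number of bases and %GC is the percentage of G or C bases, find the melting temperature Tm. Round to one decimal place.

Length n = 21. Counting bases: A=2, G=5, C=6, T=8
G+C = 11, so %GC = 11/21 × 100 = 52.381%
Salt term: 16.6 × (-0.115) = -1.909
GC term: 0.41 × 52.381 = 21.476; length term: −675/21 = −32.143
Tm = 81.5 + (-1.909) + 21.476 − 32.143 = 68.924 → 68.9°C

68.9°C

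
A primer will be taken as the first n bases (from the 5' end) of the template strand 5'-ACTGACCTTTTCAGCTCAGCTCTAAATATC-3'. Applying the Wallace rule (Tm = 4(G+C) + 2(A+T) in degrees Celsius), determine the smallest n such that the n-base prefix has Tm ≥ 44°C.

n = 15

First 14 bases: ACTGACCTTTTCAG → Tm = 40°C (< 44°C)
First 15 bases: ACTGACCTTTTCAGC → Tm = 44°C (≥ 44°C)
Each additional base adds 2°C (A/T) or 4°C (G/C), so Tm is non-decreasing in n; n = 15 is the first length to reach 44°C.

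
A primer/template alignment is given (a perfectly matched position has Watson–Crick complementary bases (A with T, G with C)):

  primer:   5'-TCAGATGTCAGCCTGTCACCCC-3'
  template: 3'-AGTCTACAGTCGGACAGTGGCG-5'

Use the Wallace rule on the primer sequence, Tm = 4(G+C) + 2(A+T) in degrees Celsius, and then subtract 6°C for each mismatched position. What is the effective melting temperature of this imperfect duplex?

64°C

Primer base counts: A=4, T=5, G=4, C=9 → A+T=9, G+C=13
Perfect-match Tm = 2(9) + 4(13) = 18 + 52 = 70°C
Mismatches (positions where the bases are not complementary): 1 (at position 21)
Effective Tm = 70 − 1×6 = 70 − 6 = 64°C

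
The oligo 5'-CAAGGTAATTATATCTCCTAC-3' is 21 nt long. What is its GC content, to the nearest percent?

33%

Scanning the sequence gives A=7, G=2, T=7, C=5.
G+C = 2 + 5 = 7 out of 21 bases
%GC = 7/21 × 100 = 33.33% ≈ 33%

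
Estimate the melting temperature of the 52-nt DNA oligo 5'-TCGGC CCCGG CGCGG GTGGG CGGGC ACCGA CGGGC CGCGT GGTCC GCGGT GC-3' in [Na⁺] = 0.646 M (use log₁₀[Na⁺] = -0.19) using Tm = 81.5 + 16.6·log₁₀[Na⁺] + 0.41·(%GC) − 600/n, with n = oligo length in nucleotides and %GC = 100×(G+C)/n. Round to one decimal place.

102.3°C

Length n = 52. Counting bases: C=19, A=2, G=26, T=5
G+C = 45, so %GC = 45/52 × 100 = 86.538%
Salt term: 16.6 × (-0.19) = -3.154
GC term: 0.41 × 86.538 = 35.481; length term: −600/52 = −11.538
Tm = 81.5 + (-3.154) + 35.481 − 11.538 = 102.289 → 102.3°C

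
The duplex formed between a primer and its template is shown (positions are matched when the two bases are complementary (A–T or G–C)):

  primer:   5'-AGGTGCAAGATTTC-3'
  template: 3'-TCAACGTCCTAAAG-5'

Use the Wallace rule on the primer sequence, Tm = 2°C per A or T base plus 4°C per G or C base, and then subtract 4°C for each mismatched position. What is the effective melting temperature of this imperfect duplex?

Primer base counts: A=4, T=4, G=4, C=2 → A+T=8, G+C=6
Perfect-match Tm = 2(8) + 4(6) = 16 + 24 = 40°C
Mismatches (positions where the bases are not complementary): 2 (at positions 3, 8)
Effective Tm = 40 − 2×4 = 40 − 8 = 32°C

32°C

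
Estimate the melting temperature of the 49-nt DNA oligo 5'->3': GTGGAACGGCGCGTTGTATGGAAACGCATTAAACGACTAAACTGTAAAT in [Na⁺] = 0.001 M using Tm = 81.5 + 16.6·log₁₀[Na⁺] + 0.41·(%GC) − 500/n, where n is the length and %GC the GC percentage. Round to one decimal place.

39.1°C

Length n = 49. Scanning the sequence gives A=17, G=13, C=8, T=11.
G+C = 21, so %GC = 21/49 × 100 = 42.857%
Salt term: 16.6 × (-3) = -49.8
GC term: 0.41 × 42.857 = 17.571; length term: −500/49 = −10.204
Tm = 81.5 + (-49.8) + 17.571 − 10.204 = 39.067 → 39.1°C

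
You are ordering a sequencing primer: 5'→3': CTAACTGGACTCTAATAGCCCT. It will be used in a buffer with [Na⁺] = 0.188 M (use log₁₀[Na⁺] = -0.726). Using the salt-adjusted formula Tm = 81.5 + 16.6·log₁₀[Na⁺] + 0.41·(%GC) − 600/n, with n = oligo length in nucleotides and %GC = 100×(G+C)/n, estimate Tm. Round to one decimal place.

60.8°C

Length n = 22. Base counts: C=7, A=6, G=3, T=6
G+C = 10, so %GC = 10/22 × 100 = 45.455%
Salt term: 16.6 × (-0.726) = -12.052
GC term: 0.41 × 45.455 = 18.637; length term: −600/22 = −27.273
Tm = 81.5 + (-12.052) + 18.637 − 27.273 = 60.812 → 60.8°C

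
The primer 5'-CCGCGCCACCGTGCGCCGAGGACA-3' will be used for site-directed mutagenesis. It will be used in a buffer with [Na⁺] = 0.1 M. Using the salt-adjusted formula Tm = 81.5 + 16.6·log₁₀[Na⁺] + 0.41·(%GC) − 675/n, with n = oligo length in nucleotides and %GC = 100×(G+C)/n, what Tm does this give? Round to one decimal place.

Length n = 24. Base counts: G=8, A=4, T=1, C=11
G+C = 19, so %GC = 19/24 × 100 = 79.167%
Salt term: 16.6 × (-1) = -16.6
GC term: 0.41 × 79.167 = 32.458; length term: −675/24 = −28.125
Tm = 81.5 + (-16.6) + 32.458 − 28.125 = 69.233 → 69.2°C

69.2°C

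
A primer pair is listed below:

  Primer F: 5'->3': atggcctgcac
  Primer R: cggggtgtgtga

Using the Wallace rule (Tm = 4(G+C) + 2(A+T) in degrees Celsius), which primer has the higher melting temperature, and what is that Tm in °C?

Primer R, 40°C

Primer F: A+T=4, G+C=7 → Tm = 2(4)+4(7) = 36°C
Primer R: A+T=4, G+C=8 → Tm = 2(4)+4(8) = 40°C
36°C vs 40°C → primer R is higher.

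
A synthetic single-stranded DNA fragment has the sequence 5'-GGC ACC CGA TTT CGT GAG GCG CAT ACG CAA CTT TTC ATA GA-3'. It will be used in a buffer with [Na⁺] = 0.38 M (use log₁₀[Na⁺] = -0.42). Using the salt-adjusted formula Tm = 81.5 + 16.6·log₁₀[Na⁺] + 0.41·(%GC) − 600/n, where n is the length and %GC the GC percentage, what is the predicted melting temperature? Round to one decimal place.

80.9°C

Length n = 41. Counting bases: G=10, T=10, C=11, A=10
G+C = 21, so %GC = 21/41 × 100 = 51.22%
Salt term: 16.6 × (-0.42) = -6.972
GC term: 0.41 × 51.22 = 21; length term: −600/41 = −14.634
Tm = 81.5 + (-6.972) + 21 − 14.634 = 80.894 → 80.9°C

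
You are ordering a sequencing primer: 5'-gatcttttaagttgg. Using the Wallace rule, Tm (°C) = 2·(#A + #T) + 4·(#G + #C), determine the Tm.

A=3, T=7, C=1, G=4
AT pairs contribute 10, GC pairs contribute 5.
Tm = 2(10) + 4(5) = 20 + 20 = 40°C

40°C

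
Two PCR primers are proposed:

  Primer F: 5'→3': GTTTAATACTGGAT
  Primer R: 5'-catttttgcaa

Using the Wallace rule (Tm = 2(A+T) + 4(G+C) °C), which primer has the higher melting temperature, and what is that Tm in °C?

Primer F, 36°C

Primer F: A+T=10, G+C=4 → Tm = 2(10)+4(4) = 36°C
Primer R: A+T=8, G+C=3 → Tm = 2(8)+4(3) = 28°C
36°C vs 28°C → primer F is higher.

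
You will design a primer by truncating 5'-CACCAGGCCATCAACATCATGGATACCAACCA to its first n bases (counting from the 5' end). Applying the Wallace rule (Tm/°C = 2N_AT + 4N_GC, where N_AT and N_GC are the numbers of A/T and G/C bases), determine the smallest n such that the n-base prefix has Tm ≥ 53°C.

n = 18

First 17 bases: CACCAGGCCATCAACAT → Tm = 52°C (< 53°C)
First 18 bases: CACCAGGCCATCAACATC → Tm = 56°C (≥ 53°C)
Since every base adds ≥2°C, Tm only increases with n, so the threshold is first crossed at n = 18.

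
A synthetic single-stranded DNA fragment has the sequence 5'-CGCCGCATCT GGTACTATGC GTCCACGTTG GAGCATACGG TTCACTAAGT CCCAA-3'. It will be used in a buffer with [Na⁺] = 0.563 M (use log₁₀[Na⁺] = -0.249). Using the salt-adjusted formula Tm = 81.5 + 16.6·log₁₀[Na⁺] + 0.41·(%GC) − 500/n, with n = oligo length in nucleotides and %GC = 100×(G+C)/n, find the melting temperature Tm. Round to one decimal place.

90.6°C

Length n = 55. C=17, G=13, T=13, A=12
G+C = 30, so %GC = 30/55 × 100 = 54.545%
Salt term: 16.6 × (-0.249) = -4.133
GC term: 0.41 × 54.545 = 22.363; length term: −500/55 = −9.091
Tm = 81.5 + (-4.133) + 22.363 − 9.091 = 90.639 → 90.6°C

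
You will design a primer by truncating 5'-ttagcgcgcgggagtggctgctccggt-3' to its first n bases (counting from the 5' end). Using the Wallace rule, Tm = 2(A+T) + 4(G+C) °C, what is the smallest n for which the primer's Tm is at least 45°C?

First 13 bases: TTAGCGCGCGGGA → Tm = 44°C (< 45°C)
First 14 bases: TTAGCGCGCGGGAG → Tm = 48°C (≥ 45°C)
Each additional base adds 2°C (A/T) or 4°C (G/C), so Tm is non-decreasing in n; n = 14 is the first length to reach 45°C.

n = 14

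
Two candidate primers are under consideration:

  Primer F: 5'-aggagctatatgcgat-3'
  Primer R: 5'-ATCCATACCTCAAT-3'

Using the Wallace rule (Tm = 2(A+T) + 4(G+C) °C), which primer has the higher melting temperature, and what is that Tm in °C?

Primer F: A+T=9, G+C=7 → Tm = 2(9)+4(7) = 46°C
Primer R: A+T=9, G+C=5 → Tm = 2(9)+4(5) = 38°C
46°C vs 38°C → primer F is higher.

Primer F, 46°C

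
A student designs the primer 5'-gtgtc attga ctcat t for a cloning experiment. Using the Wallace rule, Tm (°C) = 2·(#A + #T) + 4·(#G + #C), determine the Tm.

44°C

Counting bases: C=3, G=3, T=7, A=3
So N_AT = 10 and N_GC = 6.
Tm = 2(10) + 4(6) = 20 + 24 = 44°C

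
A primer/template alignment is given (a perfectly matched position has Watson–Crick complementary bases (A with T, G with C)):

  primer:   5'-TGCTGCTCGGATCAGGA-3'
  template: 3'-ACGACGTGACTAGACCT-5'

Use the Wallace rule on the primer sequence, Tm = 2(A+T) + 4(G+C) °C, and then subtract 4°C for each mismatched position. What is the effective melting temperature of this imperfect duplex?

42°C

Primer base counts: A=3, T=4, G=6, C=4 → A+T=7, G+C=10
Perfect-match Tm = 2(7) + 4(10) = 14 + 40 = 54°C
Mismatches (positions where the bases are not complementary): 3 (at positions 7, 9, 14)
Effective Tm = 54 − 3×4 = 54 − 12 = 42°C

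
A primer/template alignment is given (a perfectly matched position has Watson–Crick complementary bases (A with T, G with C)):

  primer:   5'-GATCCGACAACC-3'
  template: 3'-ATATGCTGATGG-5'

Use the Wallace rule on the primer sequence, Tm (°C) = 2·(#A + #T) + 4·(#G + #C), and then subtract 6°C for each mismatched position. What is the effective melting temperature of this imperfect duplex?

Primer base counts: A=4, T=1, G=2, C=5 → A+T=5, G+C=7
Perfect-match Tm = 2(5) + 4(7) = 10 + 28 = 38°C
Mismatches (positions where the bases are not complementary): 3 (at positions 1, 4, 9)
Effective Tm = 38 − 3×6 = 38 − 18 = 20°C

20°C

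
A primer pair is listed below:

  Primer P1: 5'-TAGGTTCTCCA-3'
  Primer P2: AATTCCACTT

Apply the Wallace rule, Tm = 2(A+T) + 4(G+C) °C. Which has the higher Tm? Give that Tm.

Primer P1, 32°C

Primer P1: A+T=6, G+C=5 → Tm = 2(6)+4(5) = 32°C
Primer P2: A+T=7, G+C=3 → Tm = 2(7)+4(3) = 26°C
32°C vs 26°C → primer P1 is higher.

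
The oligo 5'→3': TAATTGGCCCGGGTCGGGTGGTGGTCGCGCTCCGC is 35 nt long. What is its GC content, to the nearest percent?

71%

Counting bases: T=8, A=2, C=10, G=15
G+C = 15 + 10 = 25 out of 35 bases
%GC = 25/35 × 100 = 71.43% ≈ 71%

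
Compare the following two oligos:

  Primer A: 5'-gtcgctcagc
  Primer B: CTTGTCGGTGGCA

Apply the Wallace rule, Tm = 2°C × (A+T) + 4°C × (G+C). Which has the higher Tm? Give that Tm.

Primer B, 42°C

Primer A: A+T=3, G+C=7 → Tm = 2(3)+4(7) = 34°C
Primer B: A+T=5, G+C=8 → Tm = 2(5)+4(8) = 42°C
34°C vs 42°C → primer B is higher.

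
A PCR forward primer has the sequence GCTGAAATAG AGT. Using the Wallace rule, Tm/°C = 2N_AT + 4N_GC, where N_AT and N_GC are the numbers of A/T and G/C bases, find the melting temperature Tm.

Counting bases: A=5, T=3, C=1, G=4
A+T = 8, G+C = 5
Tm = 2×8 + 4×5 = 36°C

36°C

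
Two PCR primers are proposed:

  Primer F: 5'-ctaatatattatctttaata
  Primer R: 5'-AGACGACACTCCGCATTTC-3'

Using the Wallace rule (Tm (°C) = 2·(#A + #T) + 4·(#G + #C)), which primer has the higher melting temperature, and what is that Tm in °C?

Primer R, 58°C

Primer F: A+T=18, G+C=2 → Tm = 2(18)+4(2) = 44°C
Primer R: A+T=9, G+C=10 → Tm = 2(9)+4(10) = 58°C
44°C vs 58°C → primer R is higher.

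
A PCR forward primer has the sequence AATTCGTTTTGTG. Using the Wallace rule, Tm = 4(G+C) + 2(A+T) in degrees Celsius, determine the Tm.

34°C

C=1, A=2, T=7, G=3
So N_AT = 9 and N_GC = 4.
Tm = 2(9) + 4(4) = 18 + 16 = 34°C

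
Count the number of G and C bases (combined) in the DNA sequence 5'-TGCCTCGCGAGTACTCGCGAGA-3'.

Scanning the sequence gives G=7, T=4, A=4, C=7.
G+C = 7 + 7 = 14

14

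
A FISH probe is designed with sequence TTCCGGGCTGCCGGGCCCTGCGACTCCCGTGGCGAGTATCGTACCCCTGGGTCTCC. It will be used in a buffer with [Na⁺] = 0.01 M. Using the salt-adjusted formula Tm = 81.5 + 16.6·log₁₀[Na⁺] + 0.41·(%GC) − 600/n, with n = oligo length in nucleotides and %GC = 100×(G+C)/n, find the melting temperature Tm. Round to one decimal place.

66.9°C

Length n = 56. Scanning the sequence gives T=12, C=22, G=18, A=4.
G+C = 40, so %GC = 40/56 × 100 = 71.429%
Salt term: 16.6 × (-2) = -33.2
GC term: 0.41 × 71.429 = 29.286; length term: −600/56 = −10.714
Tm = 81.5 + (-33.2) + 29.286 − 10.714 = 66.872 → 66.9°C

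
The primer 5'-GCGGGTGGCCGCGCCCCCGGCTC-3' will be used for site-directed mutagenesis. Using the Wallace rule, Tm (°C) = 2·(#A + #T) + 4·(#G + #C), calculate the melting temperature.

Scanning the sequence gives G=10, A=0, C=11, T=2.
So N_AT = 2 and N_GC = 21.
Tm = 4·21 + 2·2 = 84 + 4 = 88°C

88°C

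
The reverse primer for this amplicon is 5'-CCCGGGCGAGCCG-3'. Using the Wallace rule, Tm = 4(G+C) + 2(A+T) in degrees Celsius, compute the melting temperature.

50°C

Base counts: G=6, T=0, C=6, A=1
A+T = 1, G+C = 12
Tm = 4·12 + 2·1 = 48 + 2 = 50°C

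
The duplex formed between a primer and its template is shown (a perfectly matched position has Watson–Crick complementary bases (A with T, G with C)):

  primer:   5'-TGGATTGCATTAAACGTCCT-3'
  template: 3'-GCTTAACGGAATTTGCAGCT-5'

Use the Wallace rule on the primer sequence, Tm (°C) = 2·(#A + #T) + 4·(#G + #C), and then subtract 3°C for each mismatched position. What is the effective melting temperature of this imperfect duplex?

Primer base counts: A=5, T=7, G=4, C=4 → A+T=12, G+C=8
Perfect-match Tm = 2(12) + 4(8) = 24 + 32 = 56°C
Mismatches (positions where the bases are not complementary): 5 (at positions 1, 3, 9, 19, 20)
Effective Tm = 56 − 5×3 = 56 − 15 = 41°C

41°C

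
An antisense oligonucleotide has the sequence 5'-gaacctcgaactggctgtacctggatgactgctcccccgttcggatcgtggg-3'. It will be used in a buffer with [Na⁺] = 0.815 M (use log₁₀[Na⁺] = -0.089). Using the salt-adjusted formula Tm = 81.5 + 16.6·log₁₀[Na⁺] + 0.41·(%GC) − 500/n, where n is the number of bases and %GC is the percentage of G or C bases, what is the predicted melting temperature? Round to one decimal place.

95.6°C

Length n = 52. Base counts: G=16, C=16, A=8, T=12
G+C = 32, so %GC = 32/52 × 100 = 61.538%
Salt term: 16.6 × (-0.089) = -1.477
GC term: 0.41 × 61.538 = 25.231; length term: −500/52 = −9.615
Tm = 81.5 + (-1.477) + 25.231 − 9.615 = 95.639 → 95.6°C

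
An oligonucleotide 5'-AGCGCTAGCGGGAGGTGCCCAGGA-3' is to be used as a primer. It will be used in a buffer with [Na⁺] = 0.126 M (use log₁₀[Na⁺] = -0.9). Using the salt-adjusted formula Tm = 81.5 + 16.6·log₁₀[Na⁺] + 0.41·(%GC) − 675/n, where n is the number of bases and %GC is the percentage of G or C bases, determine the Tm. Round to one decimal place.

Length n = 24. Base counts: G=11, A=5, C=6, T=2
G+C = 17, so %GC = 17/24 × 100 = 70.833%
Salt term: 16.6 × (-0.9) = -14.94
GC term: 0.41 × 70.833 = 29.042; length term: −675/24 = −28.125
Tm = 81.5 + (-14.94) + 29.042 − 28.125 = 67.477 → 67.5°C

67.5°C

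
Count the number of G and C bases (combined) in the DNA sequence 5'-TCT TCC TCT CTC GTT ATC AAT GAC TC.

Base counts: C=9, G=2, A=4, T=11
G+C = 2 + 9 = 11

11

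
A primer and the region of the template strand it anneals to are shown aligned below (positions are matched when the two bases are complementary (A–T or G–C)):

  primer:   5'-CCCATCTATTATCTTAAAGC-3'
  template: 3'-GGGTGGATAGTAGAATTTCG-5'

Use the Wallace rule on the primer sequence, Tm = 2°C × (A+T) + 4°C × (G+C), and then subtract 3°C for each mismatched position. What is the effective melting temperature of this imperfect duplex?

Primer base counts: A=6, T=7, G=1, C=6 → A+T=13, G+C=7
Perfect-match Tm = 2(13) + 4(7) = 26 + 28 = 54°C
Mismatches (positions where the bases are not complementary): 2 (at positions 5, 10)
Effective Tm = 54 − 2×3 = 54 − 6 = 48°C

48°C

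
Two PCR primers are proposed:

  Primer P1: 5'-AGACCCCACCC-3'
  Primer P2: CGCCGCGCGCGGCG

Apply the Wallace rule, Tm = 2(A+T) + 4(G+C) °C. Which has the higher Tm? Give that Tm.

Primer P1: A+T=3, G+C=8 → Tm = 2(3)+4(8) = 38°C
Primer P2: A+T=0, G+C=14 → Tm = 2(0)+4(14) = 56°C
38°C vs 56°C → primer P2 is higher.

Primer P2, 56°C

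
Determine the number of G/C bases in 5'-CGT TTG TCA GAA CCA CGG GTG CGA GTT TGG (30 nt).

17

C=6, T=8, G=11, A=5
G+C = 11 + 6 = 17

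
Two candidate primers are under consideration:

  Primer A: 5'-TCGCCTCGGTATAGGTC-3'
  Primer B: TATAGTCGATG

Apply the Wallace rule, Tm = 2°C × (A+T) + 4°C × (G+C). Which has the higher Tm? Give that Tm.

Primer A, 54°C

Primer A: A+T=7, G+C=10 → Tm = 2(7)+4(10) = 54°C
Primer B: A+T=7, G+C=4 → Tm = 2(7)+4(4) = 30°C
54°C vs 30°C → primer A is higher.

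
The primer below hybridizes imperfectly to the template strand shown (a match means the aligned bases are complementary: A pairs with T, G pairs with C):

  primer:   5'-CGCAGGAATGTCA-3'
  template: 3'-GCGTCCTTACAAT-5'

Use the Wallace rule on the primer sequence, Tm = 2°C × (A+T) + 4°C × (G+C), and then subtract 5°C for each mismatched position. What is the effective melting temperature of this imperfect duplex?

35°C

Primer base counts: A=4, T=2, G=4, C=3 → A+T=6, G+C=7
Perfect-match Tm = 2(6) + 4(7) = 12 + 28 = 40°C
Mismatches (positions where the bases are not complementary): 1 (at position 12)
Effective Tm = 40 − 1×5 = 40 − 5 = 35°C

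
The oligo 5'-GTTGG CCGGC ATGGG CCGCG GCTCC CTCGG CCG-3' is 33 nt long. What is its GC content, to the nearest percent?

Base counts: C=13, G=14, T=5, A=1
G+C = 14 + 13 = 27 out of 33 bases
%GC = 27/33 × 100 = 81.82% ≈ 82%

82%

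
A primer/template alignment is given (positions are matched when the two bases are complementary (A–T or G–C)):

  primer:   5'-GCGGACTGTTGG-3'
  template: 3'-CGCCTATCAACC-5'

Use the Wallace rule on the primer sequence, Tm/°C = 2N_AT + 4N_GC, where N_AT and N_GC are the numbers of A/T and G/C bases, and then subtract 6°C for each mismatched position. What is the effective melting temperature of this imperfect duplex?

Primer base counts: A=1, T=3, G=6, C=2 → A+T=4, G+C=8
Perfect-match Tm = 2(4) + 4(8) = 8 + 32 = 40°C
Mismatches (positions where the bases are not complementary): 2 (at positions 6, 7)
Effective Tm = 40 − 2×6 = 40 − 12 = 28°C

28°C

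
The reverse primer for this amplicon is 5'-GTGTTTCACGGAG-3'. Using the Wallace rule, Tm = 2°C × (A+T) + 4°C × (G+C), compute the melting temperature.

40°C

Counting bases: G=5, A=2, T=4, C=2
So N_AT = 6 and N_GC = 7.
Tm = 4·7 + 2·6 = 28 + 12 = 40°C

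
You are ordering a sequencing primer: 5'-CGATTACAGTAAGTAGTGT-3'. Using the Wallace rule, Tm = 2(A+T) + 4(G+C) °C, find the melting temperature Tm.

Counting bases: A=6, C=2, T=6, G=5
So N_AT = 12 and N_GC = 7.
Tm = 2(12) + 4(7) = 24 + 28 = 52°C

52°C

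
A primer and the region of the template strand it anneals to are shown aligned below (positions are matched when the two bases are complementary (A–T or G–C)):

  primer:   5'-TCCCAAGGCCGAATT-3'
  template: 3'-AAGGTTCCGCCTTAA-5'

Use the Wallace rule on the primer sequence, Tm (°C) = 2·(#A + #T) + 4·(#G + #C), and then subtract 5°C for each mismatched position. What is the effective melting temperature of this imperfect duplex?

36°C

Primer base counts: A=4, T=3, G=3, C=5 → A+T=7, G+C=8
Perfect-match Tm = 2(7) + 4(8) = 14 + 32 = 46°C
Mismatches (positions where the bases are not complementary): 2 (at positions 2, 10)
Effective Tm = 46 − 2×5 = 46 − 10 = 36°C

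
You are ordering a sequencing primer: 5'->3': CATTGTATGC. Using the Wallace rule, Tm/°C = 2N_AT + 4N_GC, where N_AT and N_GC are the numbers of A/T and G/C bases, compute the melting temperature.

28°C

Base counts: A=2, G=2, T=4, C=2
So N_AT = 6 and N_GC = 4.
Tm = 2(6) + 4(4) = 12 + 16 = 28°C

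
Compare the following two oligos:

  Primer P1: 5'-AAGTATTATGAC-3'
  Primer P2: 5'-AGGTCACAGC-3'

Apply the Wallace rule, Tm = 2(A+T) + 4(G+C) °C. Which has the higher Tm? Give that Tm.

Primer P1: A+T=9, G+C=3 → Tm = 2(9)+4(3) = 30°C
Primer P2: A+T=4, G+C=6 → Tm = 2(4)+4(6) = 32°C
30°C vs 32°C → primer P2 is higher.

Primer P2, 32°C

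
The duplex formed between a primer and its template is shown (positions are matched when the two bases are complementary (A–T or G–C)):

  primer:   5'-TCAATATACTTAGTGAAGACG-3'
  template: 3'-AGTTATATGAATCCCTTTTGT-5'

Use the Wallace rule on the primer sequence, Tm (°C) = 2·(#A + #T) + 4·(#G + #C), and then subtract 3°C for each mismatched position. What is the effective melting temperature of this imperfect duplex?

Primer base counts: A=8, T=6, G=4, C=3 → A+T=14, G+C=7
Perfect-match Tm = 2(14) + 4(7) = 28 + 28 = 56°C
Mismatches (positions where the bases are not complementary): 3 (at positions 14, 18, 21)
Effective Tm = 56 − 3×3 = 56 − 9 = 47°C

47°C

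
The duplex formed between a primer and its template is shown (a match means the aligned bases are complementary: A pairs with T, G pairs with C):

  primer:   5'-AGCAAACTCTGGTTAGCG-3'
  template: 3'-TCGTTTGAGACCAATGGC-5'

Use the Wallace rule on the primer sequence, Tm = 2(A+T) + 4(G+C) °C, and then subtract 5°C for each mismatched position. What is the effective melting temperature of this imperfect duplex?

Primer base counts: A=5, T=4, G=5, C=4 → A+T=9, G+C=9
Perfect-match Tm = 2(9) + 4(9) = 18 + 36 = 54°C
Mismatches (positions where the bases are not complementary): 1 (at position 16)
Effective Tm = 54 − 1×5 = 54 − 5 = 49°C

49°C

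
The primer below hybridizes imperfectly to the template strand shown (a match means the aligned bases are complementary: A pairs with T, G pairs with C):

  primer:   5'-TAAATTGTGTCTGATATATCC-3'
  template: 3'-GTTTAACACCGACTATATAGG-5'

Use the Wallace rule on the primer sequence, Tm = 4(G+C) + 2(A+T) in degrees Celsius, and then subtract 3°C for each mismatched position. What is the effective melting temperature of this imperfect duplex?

48°C

Primer base counts: A=6, T=9, G=3, C=3 → A+T=15, G+C=6
Perfect-match Tm = 2(15) + 4(6) = 30 + 24 = 54°C
Mismatches (positions where the bases are not complementary): 2 (at positions 1, 10)
Effective Tm = 54 − 2×3 = 54 − 6 = 48°C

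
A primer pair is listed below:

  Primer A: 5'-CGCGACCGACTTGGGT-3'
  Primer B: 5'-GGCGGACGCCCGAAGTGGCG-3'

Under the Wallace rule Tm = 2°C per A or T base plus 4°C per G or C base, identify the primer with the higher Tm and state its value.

Primer A: A+T=5, G+C=11 → Tm = 2(5)+4(11) = 54°C
Primer B: A+T=4, G+C=16 → Tm = 2(4)+4(16) = 72°C
54°C vs 72°C → primer B is higher.

Primer B, 72°C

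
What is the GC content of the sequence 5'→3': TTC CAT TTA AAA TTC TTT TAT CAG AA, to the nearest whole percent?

G=1, A=9, T=12, C=4
G+C = 1 + 4 = 5 out of 26 bases
%GC = 5/26 × 100 = 19.23% ≈ 19%

19%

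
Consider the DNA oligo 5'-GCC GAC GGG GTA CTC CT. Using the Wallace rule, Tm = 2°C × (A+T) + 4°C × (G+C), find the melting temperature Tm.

58°C

Scanning the sequence gives T=3, C=6, A=2, G=6.
AT pairs contribute 5, GC pairs contribute 12.
Tm = 2(5) + 4(12) = 10 + 48 = 58°C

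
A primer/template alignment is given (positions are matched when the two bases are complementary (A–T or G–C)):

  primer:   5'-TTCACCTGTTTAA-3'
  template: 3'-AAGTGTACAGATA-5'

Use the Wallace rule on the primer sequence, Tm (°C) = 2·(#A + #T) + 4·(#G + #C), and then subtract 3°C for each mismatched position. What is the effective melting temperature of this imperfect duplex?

25°C

Primer base counts: A=3, T=6, G=1, C=3 → A+T=9, G+C=4
Perfect-match Tm = 2(9) + 4(4) = 18 + 16 = 34°C
Mismatches (positions where the bases are not complementary): 3 (at positions 6, 10, 13)
Effective Tm = 34 − 3×3 = 34 − 9 = 25°C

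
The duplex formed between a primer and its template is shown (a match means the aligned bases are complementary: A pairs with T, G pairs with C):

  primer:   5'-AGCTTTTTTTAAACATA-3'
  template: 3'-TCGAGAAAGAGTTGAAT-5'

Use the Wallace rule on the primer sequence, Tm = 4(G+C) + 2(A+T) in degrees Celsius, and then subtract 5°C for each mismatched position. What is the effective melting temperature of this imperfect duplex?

20°C

Primer base counts: A=6, T=8, G=1, C=2 → A+T=14, G+C=3
Perfect-match Tm = 2(14) + 4(3) = 28 + 12 = 40°C
Mismatches (positions where the bases are not complementary): 4 (at positions 5, 9, 11, 15)
Effective Tm = 40 − 4×5 = 40 − 20 = 20°C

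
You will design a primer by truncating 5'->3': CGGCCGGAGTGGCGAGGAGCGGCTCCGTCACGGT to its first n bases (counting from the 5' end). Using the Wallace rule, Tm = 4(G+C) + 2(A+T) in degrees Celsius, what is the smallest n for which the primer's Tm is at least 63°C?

n = 18

First 17 bases: CGGCCGGAGTGGCGAGG → Tm = 62°C (< 63°C)
First 18 bases: CGGCCGGAGTGGCGAGGA → Tm = 64°C (≥ 63°C)
Since every base adds ≥2°C, Tm only increases with n, so the threshold is first crossed at n = 18.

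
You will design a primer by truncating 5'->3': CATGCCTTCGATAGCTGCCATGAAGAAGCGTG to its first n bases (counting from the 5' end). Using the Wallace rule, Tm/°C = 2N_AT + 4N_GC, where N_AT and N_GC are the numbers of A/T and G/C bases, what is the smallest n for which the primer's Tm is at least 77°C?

First 25 bases: CATGCCTTCGATAGCTGCCATGAAG → Tm = 76°C (< 77°C)
First 26 bases: CATGCCTTCGATAGCTGCCATGAAGA → Tm = 78°C (≥ 77°C)
Each additional base adds 2°C (A/T) or 4°C (G/C), so Tm is non-decreasing in n; n = 26 is the first length to reach 77°C.

n = 26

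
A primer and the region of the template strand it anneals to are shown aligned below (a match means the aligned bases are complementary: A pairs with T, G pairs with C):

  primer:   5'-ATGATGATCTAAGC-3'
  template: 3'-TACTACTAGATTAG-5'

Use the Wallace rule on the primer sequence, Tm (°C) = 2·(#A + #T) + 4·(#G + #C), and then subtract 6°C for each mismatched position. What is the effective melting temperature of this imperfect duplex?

Primer base counts: A=5, T=4, G=3, C=2 → A+T=9, G+C=5
Perfect-match Tm = 2(9) + 4(5) = 18 + 20 = 38°C
Mismatches (positions where the bases are not complementary): 1 (at position 13)
Effective Tm = 38 − 1×6 = 38 − 6 = 32°C

32°C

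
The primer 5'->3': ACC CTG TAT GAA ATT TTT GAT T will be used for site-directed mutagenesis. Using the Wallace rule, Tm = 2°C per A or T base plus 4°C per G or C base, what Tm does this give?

Scanning the sequence gives C=3, A=6, T=10, G=3.
A+T = 16, G+C = 6
Tm = 4·6 + 2·16 = 24 + 32 = 56°C

56°C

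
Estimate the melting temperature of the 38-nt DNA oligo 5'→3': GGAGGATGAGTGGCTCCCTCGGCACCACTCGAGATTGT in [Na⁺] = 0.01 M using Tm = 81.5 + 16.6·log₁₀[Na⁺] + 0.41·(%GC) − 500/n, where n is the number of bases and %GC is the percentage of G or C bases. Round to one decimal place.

Length n = 38. Counting bases: A=7, G=13, C=10, T=8
G+C = 23, so %GC = 23/38 × 100 = 60.526%
Salt term: 16.6 × (-2) = -33.2
GC term: 0.41 × 60.526 = 24.816; length term: −500/38 = −13.158
Tm = 81.5 + (-33.2) + 24.816 − 13.158 = 59.958 → 60.0°C

60.0°C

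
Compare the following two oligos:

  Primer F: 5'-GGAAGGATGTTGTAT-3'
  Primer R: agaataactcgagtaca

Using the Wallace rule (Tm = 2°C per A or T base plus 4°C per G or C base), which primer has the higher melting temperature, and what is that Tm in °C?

Primer R, 46°C

Primer F: A+T=9, G+C=6 → Tm = 2(9)+4(6) = 42°C
Primer R: A+T=11, G+C=6 → Tm = 2(11)+4(6) = 46°C
42°C vs 46°C → primer R is higher.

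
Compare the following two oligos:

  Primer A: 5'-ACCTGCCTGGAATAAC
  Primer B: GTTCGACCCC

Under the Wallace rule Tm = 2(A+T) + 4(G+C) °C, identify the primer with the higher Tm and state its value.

Primer A: A+T=8, G+C=8 → Tm = 2(8)+4(8) = 48°C
Primer B: A+T=3, G+C=7 → Tm = 2(3)+4(7) = 34°C
48°C vs 34°C → primer A is higher.

Primer A, 48°C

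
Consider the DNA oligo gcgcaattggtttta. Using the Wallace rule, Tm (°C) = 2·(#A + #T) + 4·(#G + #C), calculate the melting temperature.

Counting bases: G=4, A=3, T=6, C=2
A+T = 9, G+C = 6
Tm = 2×9 + 4×6 = 42°C

42°C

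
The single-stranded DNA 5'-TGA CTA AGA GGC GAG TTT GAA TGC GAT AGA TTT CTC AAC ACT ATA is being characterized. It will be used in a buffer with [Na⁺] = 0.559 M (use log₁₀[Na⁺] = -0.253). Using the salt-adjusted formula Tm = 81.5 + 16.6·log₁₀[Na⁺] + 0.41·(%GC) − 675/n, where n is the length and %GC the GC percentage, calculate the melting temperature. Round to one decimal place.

Length n = 45. G=10, T=13, A=15, C=7
G+C = 17, so %GC = 17/45 × 100 = 37.778%
Salt term: 16.6 × (-0.253) = -4.2
GC term: 0.41 × 37.778 = 15.489; length term: −675/45 = −15
Tm = 81.5 + (-4.2) + 15.489 − 15 = 77.789 → 77.8°C

77.8°C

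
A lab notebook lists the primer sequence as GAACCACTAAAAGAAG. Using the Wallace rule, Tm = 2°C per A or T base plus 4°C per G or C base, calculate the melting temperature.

44°C

Scanning the sequence gives A=9, G=3, C=3, T=1.
So N_AT = 10 and N_GC = 6.
Tm = 2×10 + 4×6 = 44°C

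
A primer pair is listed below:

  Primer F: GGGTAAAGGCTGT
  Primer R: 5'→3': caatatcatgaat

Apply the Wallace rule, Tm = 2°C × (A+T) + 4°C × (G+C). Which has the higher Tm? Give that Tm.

Primer F: A+T=6, G+C=7 → Tm = 2(6)+4(7) = 40°C
Primer R: A+T=10, G+C=3 → Tm = 2(10)+4(3) = 32°C
40°C vs 32°C → primer F is higher.

Primer F, 40°C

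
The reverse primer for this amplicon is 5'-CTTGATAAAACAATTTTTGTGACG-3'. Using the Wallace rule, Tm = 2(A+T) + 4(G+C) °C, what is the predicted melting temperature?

62°C

Scanning the sequence gives A=8, G=4, T=9, C=3.
AT pairs contribute 17, GC pairs contribute 7.
Tm = 2(17) + 4(7) = 34 + 28 = 62°C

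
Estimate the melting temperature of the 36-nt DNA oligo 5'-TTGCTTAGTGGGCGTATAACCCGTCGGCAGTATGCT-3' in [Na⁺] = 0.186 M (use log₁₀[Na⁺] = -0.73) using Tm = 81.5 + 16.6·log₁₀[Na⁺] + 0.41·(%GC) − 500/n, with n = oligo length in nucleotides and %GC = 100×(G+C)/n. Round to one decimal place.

Length n = 36. Base counts: A=6, T=11, G=11, C=8
G+C = 19, so %GC = 19/36 × 100 = 52.778%
Salt term: 16.6 × (-0.73) = -12.118
GC term: 0.41 × 52.778 = 21.639; length term: −500/36 = −13.889
Tm = 81.5 + (-12.118) + 21.639 − 13.889 = 77.132 → 77.1°C

77.1°C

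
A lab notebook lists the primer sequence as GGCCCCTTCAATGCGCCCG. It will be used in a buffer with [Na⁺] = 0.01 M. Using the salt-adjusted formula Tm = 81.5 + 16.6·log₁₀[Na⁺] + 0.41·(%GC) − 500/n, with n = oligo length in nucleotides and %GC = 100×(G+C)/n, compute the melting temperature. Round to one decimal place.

Length n = 19. Base counts: C=9, T=3, G=5, A=2
G+C = 14, so %GC = 14/19 × 100 = 73.684%
Salt term: 16.6 × (-2) = -33.2
GC term: 0.41 × 73.684 = 30.21; length term: −500/19 = −26.316
Tm = 81.5 + (-33.2) + 30.21 − 26.316 = 52.194 → 52.2°C

52.2°C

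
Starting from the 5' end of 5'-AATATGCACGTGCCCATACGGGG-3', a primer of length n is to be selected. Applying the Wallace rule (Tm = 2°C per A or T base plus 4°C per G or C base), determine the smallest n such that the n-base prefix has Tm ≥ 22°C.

n = 9

First 8 bases: AATATGCA → Tm = 20°C (< 22°C)
First 9 bases: AATATGCAC → Tm = 24°C (≥ 22°C)
Since every base adds ≥2°C, Tm only increases with n, so the threshold is first crossed at n = 9.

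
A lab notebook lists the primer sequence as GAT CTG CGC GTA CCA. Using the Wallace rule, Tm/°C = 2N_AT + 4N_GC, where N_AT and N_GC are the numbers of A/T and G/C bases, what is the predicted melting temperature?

48°C

Counting bases: C=5, G=4, T=3, A=3
So N_AT = 6 and N_GC = 9.
Tm = 2×6 + 4×9 = 48°C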